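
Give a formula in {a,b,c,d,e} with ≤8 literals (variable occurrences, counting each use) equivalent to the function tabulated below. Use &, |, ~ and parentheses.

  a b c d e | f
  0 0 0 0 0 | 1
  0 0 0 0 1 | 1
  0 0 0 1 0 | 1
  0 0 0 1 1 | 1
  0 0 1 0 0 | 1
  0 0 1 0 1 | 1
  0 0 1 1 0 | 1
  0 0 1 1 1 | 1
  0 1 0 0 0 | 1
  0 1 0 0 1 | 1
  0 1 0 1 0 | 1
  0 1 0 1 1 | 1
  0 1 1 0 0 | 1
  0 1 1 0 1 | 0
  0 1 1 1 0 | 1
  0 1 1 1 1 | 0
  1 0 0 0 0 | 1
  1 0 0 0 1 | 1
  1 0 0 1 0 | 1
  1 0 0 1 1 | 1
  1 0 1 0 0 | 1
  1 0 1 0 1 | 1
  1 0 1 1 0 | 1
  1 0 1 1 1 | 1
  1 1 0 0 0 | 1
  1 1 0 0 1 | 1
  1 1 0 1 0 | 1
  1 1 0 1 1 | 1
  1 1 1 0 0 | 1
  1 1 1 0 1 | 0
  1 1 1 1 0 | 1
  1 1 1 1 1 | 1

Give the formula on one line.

  ~c = 11110000111100001111000011110000
  ~b = 11111111000000001111111100000000
  ~e = 10101010101010101010101010101010
  (~b | ~e) = 11111111101010101111111110101010
  (~c | (~b | ~e)) = 11111111111110101111111111111010
  ~a = 11111111111111110000000000000000
  (d | ~a) = 11111111111111110011001100110011
  (c & a) = 00000000000000000000111100001111
  ((d | ~a) & (c & a)) = 00000000000000000000001100000011
  ((~c | (~b | ~e)) | ((d | ~a) & (c & a))) = 11111111111110101111111111111011

((~c | (~b | ~e)) | ((d | ~a) & (c & a)))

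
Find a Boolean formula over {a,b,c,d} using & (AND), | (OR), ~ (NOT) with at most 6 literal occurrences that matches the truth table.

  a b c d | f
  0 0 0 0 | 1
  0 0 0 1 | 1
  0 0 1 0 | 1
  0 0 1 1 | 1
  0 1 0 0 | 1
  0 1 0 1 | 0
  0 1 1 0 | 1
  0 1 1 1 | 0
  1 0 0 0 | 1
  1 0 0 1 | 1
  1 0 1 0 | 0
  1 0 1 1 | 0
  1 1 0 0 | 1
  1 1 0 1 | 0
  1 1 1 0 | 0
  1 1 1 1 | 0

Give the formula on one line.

(((b & ~d) | ~b) & (~c | ~a))

  ~d = 1010101010101010
  (b & ~d) = 0000101000001010
  ~b = 1111000011110000
  ((b & ~d) | ~b) = 1111101011111010
  ~c = 1100110011001100
  ~a = 1111111100000000
  (~c | ~a) = 1111111111001100
  (((b & ~d) | ~b) & (~c | ~a)) = 1111101011001000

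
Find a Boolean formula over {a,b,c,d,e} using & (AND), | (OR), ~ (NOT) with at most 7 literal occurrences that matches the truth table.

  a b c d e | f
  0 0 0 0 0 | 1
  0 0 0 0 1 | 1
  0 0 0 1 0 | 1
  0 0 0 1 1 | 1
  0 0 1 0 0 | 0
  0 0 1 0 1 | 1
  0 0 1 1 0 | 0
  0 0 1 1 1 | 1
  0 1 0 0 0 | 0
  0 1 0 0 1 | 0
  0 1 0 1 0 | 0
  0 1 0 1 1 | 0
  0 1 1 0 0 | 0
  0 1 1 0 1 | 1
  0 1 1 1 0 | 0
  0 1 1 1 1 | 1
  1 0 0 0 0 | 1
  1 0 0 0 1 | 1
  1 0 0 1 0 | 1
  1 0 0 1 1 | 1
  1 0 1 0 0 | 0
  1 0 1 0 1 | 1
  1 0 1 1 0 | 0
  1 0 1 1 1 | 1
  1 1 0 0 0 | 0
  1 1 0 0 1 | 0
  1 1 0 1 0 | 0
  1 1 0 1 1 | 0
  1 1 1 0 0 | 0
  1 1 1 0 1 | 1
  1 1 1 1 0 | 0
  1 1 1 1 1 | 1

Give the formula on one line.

  ~b = 11111111000000001111111100000000
  ~c = 11110000111100001111000011110000
  (~b & ~c) = 11110000000000001111000000000000
  (e & c) = 00000101000001010000010100000101
  ((~b & ~c) | (e & c)) = 11110101000001011111010100000101

((~b & ~c) | (e & c))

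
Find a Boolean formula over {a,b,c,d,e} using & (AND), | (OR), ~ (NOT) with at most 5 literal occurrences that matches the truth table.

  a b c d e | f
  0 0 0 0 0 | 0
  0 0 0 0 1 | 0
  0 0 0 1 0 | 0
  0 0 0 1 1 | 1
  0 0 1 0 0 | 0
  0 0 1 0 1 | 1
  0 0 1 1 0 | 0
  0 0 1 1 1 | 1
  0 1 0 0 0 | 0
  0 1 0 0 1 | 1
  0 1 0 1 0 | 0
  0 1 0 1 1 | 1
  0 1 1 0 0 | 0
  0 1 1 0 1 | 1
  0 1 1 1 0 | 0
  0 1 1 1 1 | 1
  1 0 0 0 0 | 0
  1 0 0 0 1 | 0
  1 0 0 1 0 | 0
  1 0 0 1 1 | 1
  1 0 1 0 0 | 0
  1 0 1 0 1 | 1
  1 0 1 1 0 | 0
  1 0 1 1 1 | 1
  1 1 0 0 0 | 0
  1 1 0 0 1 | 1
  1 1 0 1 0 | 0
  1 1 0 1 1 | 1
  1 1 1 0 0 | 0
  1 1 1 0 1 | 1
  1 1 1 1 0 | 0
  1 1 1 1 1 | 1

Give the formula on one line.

  (d | b) = 00110011111111110011001111111111
  ((d | b) | c) = 00111111111111110011111111111111
  (((d | b) | c) & e) = 00010101010101010001010101010101

(((d | b) | c) & e)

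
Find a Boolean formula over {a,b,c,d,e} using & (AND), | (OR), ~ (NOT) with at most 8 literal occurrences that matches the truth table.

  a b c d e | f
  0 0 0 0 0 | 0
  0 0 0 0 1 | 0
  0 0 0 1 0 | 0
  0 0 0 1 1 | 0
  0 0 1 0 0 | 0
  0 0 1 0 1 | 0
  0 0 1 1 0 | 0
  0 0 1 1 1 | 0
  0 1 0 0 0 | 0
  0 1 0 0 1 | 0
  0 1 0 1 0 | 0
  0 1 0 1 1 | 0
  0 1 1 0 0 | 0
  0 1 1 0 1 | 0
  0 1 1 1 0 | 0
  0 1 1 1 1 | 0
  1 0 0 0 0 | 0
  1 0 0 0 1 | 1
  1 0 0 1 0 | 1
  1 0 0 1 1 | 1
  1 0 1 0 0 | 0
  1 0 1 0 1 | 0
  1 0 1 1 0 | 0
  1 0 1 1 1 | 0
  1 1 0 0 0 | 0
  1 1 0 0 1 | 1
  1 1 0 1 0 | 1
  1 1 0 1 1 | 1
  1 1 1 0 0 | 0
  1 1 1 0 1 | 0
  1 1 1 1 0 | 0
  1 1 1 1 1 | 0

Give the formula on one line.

((~c & a) & ((c | e) | d))

  ~c = 11110000111100001111000011110000
  (~c & a) = 00000000000000001111000011110000
  (c | e) = 01011111010111110101111101011111
  ((c | e) | d) = 01111111011111110111111101111111
  ((~c & a) & ((c | e) | d)) = 00000000000000000111000001110000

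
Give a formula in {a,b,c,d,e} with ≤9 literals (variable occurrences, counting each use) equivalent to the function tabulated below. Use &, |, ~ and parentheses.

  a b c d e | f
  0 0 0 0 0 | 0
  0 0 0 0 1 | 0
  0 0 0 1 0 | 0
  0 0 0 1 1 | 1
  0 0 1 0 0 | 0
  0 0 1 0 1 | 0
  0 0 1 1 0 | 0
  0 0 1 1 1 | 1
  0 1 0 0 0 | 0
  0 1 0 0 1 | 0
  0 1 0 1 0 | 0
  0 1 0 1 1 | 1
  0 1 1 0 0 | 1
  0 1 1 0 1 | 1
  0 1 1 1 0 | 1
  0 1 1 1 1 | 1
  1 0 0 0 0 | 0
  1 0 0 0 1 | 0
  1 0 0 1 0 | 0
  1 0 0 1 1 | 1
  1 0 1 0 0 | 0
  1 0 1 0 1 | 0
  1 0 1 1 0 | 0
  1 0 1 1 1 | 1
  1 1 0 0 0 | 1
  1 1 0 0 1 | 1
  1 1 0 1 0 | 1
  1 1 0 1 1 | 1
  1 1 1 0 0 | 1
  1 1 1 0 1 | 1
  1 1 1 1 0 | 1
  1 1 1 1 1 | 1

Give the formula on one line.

((b & (a | (~a & c))) | (d & (e | ~d)))

  ~a = 11111111111111110000000000000000
  (~a & c) = 00001111000011110000000000000000
  (a | (~a & c)) = 00001111000011111111111111111111
  (b & (a | (~a & c))) = 00000000000011110000000011111111
  ~d = 11001100110011001100110011001100
  (e | ~d) = 11011101110111011101110111011101
  (d & (e | ~d)) = 00010001000100010001000100010001
  ((b & (a | (~a & c))) | (d & (e | ~d))) = 00010001000111110001000111111111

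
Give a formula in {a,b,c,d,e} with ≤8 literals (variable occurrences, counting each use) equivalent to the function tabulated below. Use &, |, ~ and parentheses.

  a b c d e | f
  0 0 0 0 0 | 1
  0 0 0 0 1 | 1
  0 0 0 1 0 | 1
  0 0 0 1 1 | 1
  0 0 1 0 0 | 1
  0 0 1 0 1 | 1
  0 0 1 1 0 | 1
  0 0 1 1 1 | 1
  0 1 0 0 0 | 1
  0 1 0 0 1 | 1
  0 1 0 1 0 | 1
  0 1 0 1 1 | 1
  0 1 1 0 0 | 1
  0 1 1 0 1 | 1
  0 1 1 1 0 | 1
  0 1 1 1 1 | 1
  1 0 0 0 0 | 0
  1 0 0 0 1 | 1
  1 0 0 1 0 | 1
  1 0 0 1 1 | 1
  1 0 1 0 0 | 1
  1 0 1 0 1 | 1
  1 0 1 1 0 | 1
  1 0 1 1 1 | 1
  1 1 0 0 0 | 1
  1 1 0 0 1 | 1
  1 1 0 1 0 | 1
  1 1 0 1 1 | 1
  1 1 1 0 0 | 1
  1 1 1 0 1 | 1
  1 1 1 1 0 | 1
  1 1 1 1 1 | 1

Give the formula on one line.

(((~a | b) | ((d | e) | ~a)) | c)

  ~a = 11111111111111110000000000000000
  (~a | b) = 11111111111111110000000011111111
  (d | e) = 01110111011101110111011101110111
  ((d | e) | ~a) = 11111111111111110111011101110111
  ((~a | b) | ((d | e) | ~a)) = 11111111111111110111011111111111
  (((~a | b) | ((d | e) | ~a)) | c) = 11111111111111110111111111111111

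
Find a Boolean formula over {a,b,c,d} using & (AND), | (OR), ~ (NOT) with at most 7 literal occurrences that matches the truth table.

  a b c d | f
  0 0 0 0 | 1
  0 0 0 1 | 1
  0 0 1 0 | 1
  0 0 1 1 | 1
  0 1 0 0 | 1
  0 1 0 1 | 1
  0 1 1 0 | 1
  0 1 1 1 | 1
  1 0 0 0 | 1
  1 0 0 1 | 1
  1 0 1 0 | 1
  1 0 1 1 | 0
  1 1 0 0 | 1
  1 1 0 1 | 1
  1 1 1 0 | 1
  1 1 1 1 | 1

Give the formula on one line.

((~d | ~c) | (b | ((~c & d) | ~a)))

  ~d = 1010101010101010
  ~c = 1100110011001100
  (~d | ~c) = 1110111011101110
  (~c & d) = 0100010001000100
  ~a = 1111111100000000
  ((~c & d) | ~a) = 1111111101000100
  (b | ((~c & d) | ~a)) = 1111111101001111
  ((~d | ~c) | (b | ((~c & d) | ~a))) = 1111111111101111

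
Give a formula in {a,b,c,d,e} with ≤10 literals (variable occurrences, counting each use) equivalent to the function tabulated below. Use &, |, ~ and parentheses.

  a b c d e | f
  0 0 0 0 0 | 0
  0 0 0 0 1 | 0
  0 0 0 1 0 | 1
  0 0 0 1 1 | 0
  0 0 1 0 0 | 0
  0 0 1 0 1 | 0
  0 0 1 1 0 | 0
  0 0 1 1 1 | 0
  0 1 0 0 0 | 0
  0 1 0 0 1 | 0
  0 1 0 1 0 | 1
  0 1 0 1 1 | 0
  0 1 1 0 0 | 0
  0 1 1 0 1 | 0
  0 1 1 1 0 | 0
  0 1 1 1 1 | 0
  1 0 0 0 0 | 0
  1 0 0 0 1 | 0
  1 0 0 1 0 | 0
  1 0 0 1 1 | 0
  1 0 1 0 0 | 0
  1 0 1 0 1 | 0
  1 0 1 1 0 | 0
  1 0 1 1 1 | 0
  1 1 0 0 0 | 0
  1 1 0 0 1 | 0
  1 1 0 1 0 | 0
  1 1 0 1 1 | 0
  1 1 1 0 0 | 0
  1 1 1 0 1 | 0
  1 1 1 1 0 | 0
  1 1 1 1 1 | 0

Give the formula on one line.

(((~a & (a | ~e)) & ~c) & ((a | (d | e)) & (c | d)))

  ~a = 11111111111111110000000000000000
  ~e = 10101010101010101010101010101010
  (a | ~e) = 10101010101010101111111111111111
  (~a & (a | ~e)) = 10101010101010100000000000000000
  ~c = 11110000111100001111000011110000
  ((~a & (a | ~e)) & ~c) = 10100000101000000000000000000000
  (d | e) = 01110111011101110111011101110111
  (a | (d | e)) = 01110111011101111111111111111111
  (c | d) = 00111111001111110011111100111111
  ((a | (d | e)) & (c | d)) = 00110111001101110011111100111111
  (((~a & (a | ~e)) & ~c) & ((a | (d | e)) & (c | d))) = 00100000001000000000000000000000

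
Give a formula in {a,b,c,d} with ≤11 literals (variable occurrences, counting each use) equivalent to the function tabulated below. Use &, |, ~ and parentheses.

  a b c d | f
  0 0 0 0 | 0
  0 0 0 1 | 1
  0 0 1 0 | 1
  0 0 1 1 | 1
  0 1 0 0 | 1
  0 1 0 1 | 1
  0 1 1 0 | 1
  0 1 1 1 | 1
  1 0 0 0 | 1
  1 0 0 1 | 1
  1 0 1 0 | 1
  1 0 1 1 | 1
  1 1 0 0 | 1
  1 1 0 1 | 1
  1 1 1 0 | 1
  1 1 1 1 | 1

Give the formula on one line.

((((~c & d) & b) | (~b & a)) | ((c | d) | b))

  ~c = 1100110011001100
  (~c & d) = 0100010001000100
  ((~c & d) & b) = 0000010000000100
  ~b = 1111000011110000
  (~b & a) = 0000000011110000
  (((~c & d) & b) | (~b & a)) = 0000010011110100
  (c | d) = 0111011101110111
  ((c | d) | b) = 0111111101111111
  ((((~c & d) & b) | (~b & a)) | ((c | d) | b)) = 0111111111111111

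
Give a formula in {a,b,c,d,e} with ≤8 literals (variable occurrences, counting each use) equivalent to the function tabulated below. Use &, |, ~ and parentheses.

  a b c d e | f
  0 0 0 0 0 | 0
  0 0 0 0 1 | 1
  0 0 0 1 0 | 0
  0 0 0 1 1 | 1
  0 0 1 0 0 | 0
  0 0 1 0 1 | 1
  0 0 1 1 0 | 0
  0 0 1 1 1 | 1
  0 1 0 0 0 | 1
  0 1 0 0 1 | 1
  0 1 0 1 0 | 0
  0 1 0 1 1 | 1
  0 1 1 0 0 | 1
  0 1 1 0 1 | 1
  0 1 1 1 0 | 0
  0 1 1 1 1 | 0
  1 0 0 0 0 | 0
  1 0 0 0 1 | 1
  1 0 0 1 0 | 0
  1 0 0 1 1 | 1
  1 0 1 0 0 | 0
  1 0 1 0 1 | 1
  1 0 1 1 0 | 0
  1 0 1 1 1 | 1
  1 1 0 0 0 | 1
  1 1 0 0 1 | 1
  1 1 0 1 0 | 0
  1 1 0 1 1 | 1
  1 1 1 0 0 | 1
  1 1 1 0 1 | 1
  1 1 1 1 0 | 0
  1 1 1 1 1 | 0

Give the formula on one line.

(((((~b & a) | ~d) | ~c) | ~b) & (e | (b & ~d)))

  ~b = 11111111000000001111111100000000
  (~b & a) = 00000000000000001111111100000000
  ~d = 11001100110011001100110011001100
  ((~b & a) | ~d) = 11001100110011001111111111001100
  ~c = 11110000111100001111000011110000
  (((~b & a) | ~d) | ~c) = 11111100111111001111111111111100
  ((((~b & a) | ~d) | ~c) | ~b) = 11111111111111001111111111111100
  (b & ~d) = 00000000110011000000000011001100
  (e | (b & ~d)) = 01010101110111010101010111011101
  (((((~b & a) | ~d) | ~c) | ~b) & (e | (b & ~d))) = 01010101110111000101010111011100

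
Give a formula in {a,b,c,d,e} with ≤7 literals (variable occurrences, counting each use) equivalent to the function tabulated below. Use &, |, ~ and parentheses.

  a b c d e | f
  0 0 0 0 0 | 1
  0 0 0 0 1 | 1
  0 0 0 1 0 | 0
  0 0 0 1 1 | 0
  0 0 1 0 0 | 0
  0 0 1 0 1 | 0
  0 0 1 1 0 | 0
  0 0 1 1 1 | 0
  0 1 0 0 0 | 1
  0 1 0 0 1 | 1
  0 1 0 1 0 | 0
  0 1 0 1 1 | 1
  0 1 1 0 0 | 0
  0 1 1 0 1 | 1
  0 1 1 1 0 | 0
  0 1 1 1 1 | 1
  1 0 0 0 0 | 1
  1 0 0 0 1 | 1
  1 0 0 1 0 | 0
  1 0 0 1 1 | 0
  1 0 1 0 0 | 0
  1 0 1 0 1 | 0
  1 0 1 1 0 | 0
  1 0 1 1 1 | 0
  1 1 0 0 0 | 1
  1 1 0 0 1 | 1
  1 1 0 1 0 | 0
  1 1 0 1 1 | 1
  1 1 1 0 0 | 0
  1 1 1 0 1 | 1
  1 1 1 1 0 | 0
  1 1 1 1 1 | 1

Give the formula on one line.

  (e & b) = 00000000010101010000000001010101
  ~c = 11110000111100001111000011110000
  ~d = 11001100110011001100110011001100
  (~c & ~d) = 11000000110000001100000011000000
  ((e & b) | (~c & ~d)) = 11000000110101011100000011010101

((e & b) | (~c & ~d))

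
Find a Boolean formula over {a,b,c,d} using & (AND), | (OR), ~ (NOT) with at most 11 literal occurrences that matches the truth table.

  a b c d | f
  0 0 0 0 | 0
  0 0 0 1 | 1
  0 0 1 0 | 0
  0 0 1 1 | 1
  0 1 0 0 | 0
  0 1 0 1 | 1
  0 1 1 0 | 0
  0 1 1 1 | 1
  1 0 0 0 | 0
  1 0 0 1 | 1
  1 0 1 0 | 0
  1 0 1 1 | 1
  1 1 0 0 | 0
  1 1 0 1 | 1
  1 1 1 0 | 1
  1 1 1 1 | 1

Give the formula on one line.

(d | (((c & a) | (d & b)) & (b & ((~c & ~d) | a))))

  (c & a) = 0000000000110011
  (d & b) = 0000010100000101
  ((c & a) | (d & b)) = 0000010100110111
  ~c = 1100110011001100
  ~d = 1010101010101010
  (~c & ~d) = 1000100010001000
  ((~c & ~d) | a) = 1000100011111111
  (b & ((~c & ~d) | a)) = 0000100000001111
  (((c & a) | (d & b)) & (b & ((~c & ~d) | a))) = 0000000000000111
  (d | (((c & a) | (d & b)) & (b & ((~c & ~d) | a)))) = 0101010101010111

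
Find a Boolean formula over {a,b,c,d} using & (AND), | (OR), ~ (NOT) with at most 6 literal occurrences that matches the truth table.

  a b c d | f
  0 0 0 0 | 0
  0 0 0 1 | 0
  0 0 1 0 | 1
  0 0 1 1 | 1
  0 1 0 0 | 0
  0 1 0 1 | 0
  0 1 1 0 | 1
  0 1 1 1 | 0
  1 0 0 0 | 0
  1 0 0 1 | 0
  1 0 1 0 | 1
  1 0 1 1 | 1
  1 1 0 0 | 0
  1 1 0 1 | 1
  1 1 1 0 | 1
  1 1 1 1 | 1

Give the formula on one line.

  ~b = 1111000011110000
  ~d = 1010101010101010
  (~b | ~d) = 1111101011111010
  (a | (~b | ~d)) = 1111101011111111
  (b & d) = 0000010100000101
  (c | (b & d)) = 0011011100110111
  ((a | (~b | ~d)) & (c | (b & d))) = 0011001000110111

((a | (~b | ~d)) & (c | (b & d)))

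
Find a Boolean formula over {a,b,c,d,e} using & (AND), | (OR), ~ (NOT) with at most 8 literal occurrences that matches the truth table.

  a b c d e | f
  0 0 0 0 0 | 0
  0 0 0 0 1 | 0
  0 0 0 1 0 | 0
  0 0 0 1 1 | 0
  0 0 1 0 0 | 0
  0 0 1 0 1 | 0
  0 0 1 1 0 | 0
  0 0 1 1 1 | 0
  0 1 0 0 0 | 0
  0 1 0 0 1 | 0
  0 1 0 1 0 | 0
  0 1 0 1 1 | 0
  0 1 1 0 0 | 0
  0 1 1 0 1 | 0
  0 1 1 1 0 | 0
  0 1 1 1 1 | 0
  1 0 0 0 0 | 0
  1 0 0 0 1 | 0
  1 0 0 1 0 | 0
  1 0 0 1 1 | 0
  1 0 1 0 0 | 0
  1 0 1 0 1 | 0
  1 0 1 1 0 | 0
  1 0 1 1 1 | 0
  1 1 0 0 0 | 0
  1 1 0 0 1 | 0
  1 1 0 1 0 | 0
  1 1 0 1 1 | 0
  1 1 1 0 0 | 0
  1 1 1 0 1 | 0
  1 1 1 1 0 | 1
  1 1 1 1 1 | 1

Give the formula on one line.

  (c & b) = 00000000000011110000000000001111
  (d & (c & b)) = 00000000000000110000000000000011
  ~c = 11110000111100001111000011110000
  (~c | a) = 11110000111100001111111111111111
  ((d & (c & b)) & (~c | a)) = 00000000000000000000000000000011

((d & (c & b)) & (~c | a))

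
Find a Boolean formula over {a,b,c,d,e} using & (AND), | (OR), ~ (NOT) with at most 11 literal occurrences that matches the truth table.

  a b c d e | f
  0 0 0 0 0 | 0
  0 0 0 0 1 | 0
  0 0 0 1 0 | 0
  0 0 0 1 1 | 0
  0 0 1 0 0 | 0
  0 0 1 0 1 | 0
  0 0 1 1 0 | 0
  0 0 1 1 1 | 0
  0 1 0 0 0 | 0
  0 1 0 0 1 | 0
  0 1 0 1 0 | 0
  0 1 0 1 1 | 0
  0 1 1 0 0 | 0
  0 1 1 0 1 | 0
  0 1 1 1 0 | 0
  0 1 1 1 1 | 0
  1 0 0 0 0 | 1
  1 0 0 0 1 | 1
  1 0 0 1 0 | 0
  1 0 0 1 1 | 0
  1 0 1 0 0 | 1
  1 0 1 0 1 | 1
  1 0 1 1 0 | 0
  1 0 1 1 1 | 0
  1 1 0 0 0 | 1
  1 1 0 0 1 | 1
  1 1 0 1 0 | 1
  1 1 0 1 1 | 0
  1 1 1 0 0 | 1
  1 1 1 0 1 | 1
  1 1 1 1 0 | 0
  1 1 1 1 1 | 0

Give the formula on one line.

((((b & a) | (~e & c)) & (~c & ~e)) | (a & ~d))

  (b & a) = 00000000000000000000000011111111
  ~e = 10101010101010101010101010101010
  (~e & c) = 00001010000010100000101000001010
  ((b & a) | (~e & c)) = 00001010000010100000101011111111
  ~c = 11110000111100001111000011110000
  (~c & ~e) = 10100000101000001010000010100000
  (((b & a) | (~e & c)) & (~c & ~e)) = 00000000000000000000000010100000
  ~d = 11001100110011001100110011001100
  (a & ~d) = 00000000000000001100110011001100
  ((((b & a) | (~e & c)) & (~c & ~e)) | (a & ~d)) = 00000000000000001100110011101100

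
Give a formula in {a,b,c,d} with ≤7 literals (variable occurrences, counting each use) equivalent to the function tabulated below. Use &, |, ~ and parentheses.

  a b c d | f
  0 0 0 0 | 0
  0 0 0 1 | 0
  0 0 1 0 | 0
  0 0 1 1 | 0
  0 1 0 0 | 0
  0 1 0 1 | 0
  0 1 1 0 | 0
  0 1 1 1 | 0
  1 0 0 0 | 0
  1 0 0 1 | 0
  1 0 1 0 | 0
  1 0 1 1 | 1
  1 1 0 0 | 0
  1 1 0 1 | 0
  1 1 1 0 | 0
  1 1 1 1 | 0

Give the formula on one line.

  (d & a) = 0000000001010101
  ~a = 1111111100000000
  (~a | c) = 1111111100110011
  ~b = 1111000011110000
  ((~a | c) & ~b) = 1111000000110000
  ((d & a) & ((~a | c) & ~b)) = 0000000000010000

((d & a) & ((~a | c) & ~b))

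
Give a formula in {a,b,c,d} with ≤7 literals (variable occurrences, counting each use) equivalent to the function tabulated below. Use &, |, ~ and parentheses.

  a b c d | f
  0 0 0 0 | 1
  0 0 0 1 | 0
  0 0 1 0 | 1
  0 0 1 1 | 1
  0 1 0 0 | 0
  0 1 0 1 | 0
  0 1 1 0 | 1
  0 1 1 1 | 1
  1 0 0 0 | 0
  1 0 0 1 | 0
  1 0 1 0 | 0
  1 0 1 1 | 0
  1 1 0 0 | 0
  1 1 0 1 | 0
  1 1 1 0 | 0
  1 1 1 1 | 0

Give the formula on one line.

  ~d = 1010101010101010
  ~b = 1111000011110000
  (~d & ~b) = 1010000010100000
  ((~d & ~b) | c) = 1011001110110011
  ~a = 1111111100000000
  (((~d & ~b) | c) & ~a) = 1011001100000000

(((~d & ~b) | c) & ~a)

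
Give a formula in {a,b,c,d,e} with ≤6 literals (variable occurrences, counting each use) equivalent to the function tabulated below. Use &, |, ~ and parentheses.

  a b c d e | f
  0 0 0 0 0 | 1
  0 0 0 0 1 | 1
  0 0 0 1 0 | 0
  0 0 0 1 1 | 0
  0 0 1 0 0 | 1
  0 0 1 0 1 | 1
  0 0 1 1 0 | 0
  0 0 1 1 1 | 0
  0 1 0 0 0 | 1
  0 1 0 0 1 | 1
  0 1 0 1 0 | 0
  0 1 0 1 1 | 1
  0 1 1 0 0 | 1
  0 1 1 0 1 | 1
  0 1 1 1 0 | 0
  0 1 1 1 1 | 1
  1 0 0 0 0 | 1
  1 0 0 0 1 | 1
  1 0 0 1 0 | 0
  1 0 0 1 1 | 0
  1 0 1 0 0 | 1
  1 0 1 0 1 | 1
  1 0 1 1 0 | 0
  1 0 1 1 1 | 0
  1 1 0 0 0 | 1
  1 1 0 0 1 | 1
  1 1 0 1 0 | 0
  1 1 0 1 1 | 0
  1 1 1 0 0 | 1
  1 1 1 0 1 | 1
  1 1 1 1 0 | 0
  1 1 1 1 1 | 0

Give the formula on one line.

(((~a & e) & b) | ~d)

  ~a = 11111111111111110000000000000000
  (~a & e) = 01010101010101010000000000000000
  ((~a & e) & b) = 00000000010101010000000000000000
  ~d = 11001100110011001100110011001100
  (((~a & e) & b) | ~d) = 11001100110111011100110011001100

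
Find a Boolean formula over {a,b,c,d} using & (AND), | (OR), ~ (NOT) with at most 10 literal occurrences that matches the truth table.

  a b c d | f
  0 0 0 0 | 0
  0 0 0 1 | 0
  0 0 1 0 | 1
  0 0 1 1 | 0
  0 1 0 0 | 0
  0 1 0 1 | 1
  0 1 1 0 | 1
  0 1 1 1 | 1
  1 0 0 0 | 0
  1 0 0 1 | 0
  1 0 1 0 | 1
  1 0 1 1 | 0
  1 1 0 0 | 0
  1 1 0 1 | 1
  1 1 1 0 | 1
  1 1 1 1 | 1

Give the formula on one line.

((b | ((((a & c) | (d | b)) | c) & ~d)) & (c | d))

  (a & c) = 0000000000110011
  (d | b) = 0101111101011111
  ((a & c) | (d | b)) = 0101111101111111
  (((a & c) | (d | b)) | c) = 0111111101111111
  ~d = 1010101010101010
  ((((a & c) | (d | b)) | c) & ~d) = 0010101000101010
  (b | ((((a & c) | (d | b)) | c) & ~d)) = 0010111100101111
  (c | d) = 0111011101110111
  ((b | ((((a & c) | (d | b)) | c) & ~d)) & (c | d)) = 0010011100100111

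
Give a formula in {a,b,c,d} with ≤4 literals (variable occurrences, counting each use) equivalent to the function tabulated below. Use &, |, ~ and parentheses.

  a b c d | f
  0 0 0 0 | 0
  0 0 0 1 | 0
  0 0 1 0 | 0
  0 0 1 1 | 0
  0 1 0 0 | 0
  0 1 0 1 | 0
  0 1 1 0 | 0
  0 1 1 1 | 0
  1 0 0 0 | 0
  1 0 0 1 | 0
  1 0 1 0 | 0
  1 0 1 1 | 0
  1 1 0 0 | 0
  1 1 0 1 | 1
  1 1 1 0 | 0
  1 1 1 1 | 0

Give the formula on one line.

  (d & b) = 0000010100000101
  ~c = 1100110011001100
  (a & ~c) = 0000000011001100
  ((d & b) & (a & ~c)) = 0000000000000100

((d & b) & (a & ~c))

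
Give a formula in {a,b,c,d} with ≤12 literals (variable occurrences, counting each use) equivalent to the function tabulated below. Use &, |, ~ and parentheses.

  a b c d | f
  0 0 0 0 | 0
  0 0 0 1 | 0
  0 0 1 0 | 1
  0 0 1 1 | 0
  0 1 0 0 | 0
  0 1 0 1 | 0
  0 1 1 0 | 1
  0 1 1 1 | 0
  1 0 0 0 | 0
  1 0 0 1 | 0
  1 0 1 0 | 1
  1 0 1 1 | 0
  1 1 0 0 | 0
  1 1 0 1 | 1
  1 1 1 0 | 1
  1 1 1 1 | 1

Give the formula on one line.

  (d & b) = 0000010100000101
  (c | (d & b)) = 0011011100110111
  ~a = 1111111100000000
  ((c | (d & b)) | ~a) = 1111111100110111
  (a & ((c | (d & b)) | ~a)) = 0000000000110111
  ~d = 1010101010101010
  (b | ~d) = 1010111110101111
  ((a & ((c | (d & b)) | ~a)) & (b | ~d)) = 0000000000100111
  (~d & c) = 0010001000100010
  (((a & ((c | (d & b)) | ~a)) & (b | ~d)) | (~d & c)) = 0010001000100111

(((a & ((c | (d & b)) | ~a)) & (b | ~d)) | (~d & c))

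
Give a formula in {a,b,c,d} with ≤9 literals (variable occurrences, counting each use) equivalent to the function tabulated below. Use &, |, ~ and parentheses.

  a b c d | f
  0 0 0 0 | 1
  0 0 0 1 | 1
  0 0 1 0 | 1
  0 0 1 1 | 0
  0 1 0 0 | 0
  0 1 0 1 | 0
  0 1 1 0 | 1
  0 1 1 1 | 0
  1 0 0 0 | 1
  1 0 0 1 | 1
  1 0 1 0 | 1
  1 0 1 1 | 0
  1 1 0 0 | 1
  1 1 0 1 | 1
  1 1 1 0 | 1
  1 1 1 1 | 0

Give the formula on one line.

  ~b = 1111000011110000
  (~b | c) = 1111001111110011
  (~b | a) = 1111000011111111
  ((~b | c) | (~b | a)) = 1111001111111111
  ~c = 1100110011001100
  ~d = 1010101010101010
  (~c | ~d) = 1110111011101110
  (((~b | c) | (~b | a)) & (~c | ~d)) = 1110001011101110

(((~b | c) | (~b | a)) & (~c | ~d))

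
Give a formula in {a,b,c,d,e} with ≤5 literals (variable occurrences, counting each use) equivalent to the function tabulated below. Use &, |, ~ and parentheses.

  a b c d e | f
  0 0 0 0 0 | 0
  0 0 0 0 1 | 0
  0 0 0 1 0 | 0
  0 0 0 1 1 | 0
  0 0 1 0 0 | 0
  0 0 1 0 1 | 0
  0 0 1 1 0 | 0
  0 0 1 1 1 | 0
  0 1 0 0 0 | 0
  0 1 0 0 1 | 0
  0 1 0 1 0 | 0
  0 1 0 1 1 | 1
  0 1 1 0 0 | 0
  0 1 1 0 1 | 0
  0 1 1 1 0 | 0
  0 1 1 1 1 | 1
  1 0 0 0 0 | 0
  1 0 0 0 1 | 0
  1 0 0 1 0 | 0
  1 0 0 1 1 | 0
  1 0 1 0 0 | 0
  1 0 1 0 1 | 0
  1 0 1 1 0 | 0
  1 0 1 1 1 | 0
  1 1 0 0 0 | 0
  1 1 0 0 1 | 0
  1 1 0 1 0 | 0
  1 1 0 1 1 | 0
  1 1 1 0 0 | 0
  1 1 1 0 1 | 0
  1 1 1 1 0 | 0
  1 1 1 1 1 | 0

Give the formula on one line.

  ~a = 11111111111111110000000000000000
  (b & ~a) = 00000000111111110000000000000000
  (e & d) = 00010001000100010001000100010001
  (a | (e & d)) = 00010001000100011111111111111111
  ((b & ~a) & (a | (e & d))) = 00000000000100010000000000000000

((b & ~a) & (a | (e & d)))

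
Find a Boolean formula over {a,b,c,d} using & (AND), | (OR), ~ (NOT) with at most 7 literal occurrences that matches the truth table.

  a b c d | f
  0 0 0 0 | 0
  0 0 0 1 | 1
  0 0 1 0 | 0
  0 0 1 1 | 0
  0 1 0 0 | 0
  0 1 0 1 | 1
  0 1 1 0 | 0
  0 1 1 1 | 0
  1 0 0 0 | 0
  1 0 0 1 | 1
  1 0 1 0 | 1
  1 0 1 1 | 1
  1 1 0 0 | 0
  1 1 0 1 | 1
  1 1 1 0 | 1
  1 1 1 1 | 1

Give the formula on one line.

  ~c = 1100110011001100
  (d & ~c) = 0100010001000100
  (c & a) = 0000000000110011
  ((d & ~c) | (c & a)) = 0100010001110111

((d & ~c) | (c & a))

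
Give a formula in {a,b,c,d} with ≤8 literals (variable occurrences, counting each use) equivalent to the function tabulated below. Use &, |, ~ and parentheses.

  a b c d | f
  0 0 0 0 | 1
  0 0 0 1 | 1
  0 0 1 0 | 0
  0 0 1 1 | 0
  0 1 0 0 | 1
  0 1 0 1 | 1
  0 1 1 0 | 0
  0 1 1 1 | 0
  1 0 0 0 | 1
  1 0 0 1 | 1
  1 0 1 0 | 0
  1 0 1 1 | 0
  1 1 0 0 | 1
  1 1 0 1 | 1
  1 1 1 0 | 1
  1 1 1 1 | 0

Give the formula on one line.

  ~c = 1100110011001100
  ~d = 1010101010101010
  (~d & a) = 0000000010101010
  (b & (~d & a)) = 0000000000001010
  (a & ~c) = 0000000011001100
  ((b & (~d & a)) | (a & ~c)) = 0000000011001110
  (~c | ((b & (~d & a)) | (a & ~c))) = 1100110011001110

(~c | ((b & (~d & a)) | (a & ~c)))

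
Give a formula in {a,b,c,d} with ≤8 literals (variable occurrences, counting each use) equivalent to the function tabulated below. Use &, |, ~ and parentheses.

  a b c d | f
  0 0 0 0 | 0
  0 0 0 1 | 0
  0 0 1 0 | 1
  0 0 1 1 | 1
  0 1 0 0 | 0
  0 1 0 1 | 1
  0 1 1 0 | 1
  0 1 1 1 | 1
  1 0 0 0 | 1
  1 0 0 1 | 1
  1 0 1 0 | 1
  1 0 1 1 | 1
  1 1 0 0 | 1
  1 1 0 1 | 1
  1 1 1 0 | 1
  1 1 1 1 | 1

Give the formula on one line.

(((a & ~c) | c) | (c | (b & d)))

  ~c = 1100110011001100
  (a & ~c) = 0000000011001100
  ((a & ~c) | c) = 0011001111111111
  (b & d) = 0000010100000101
  (c | (b & d)) = 0011011100110111
  (((a & ~c) | c) | (c | (b & d))) = 0011011111111111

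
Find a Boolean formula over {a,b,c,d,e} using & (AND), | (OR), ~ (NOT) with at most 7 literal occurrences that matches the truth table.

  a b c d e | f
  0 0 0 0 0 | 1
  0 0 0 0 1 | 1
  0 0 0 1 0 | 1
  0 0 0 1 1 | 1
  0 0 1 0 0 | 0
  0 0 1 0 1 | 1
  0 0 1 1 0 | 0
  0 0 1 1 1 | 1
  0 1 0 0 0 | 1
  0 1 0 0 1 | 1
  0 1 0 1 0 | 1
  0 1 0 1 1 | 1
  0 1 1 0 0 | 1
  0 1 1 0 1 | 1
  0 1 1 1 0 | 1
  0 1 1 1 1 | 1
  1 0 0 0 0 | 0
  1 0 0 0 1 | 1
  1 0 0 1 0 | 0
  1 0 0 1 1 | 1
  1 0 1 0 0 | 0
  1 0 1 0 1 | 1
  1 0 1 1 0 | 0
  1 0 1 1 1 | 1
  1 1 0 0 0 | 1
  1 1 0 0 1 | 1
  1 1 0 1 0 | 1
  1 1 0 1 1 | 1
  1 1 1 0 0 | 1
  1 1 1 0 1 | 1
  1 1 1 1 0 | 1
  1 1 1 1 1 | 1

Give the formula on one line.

  (b | e) = 01010101111111110101010111111111
  ~c = 11110000111100001111000011110000
  ~a = 11111111111111110000000000000000
  (~a | c) = 11111111111111110000111100001111
  (a & b) = 00000000000000000000000011111111
  ((~a | c) | (a & b)) = 11111111111111110000111111111111
  (~c & ((~a | c) | (a & b))) = 11110000111100000000000011110000
  ((b | e) | (~c & ((~a | c) | (a & b)))) = 11110101111111110101010111111111

((b | e) | (~c & ((~a | c) | (a & b))))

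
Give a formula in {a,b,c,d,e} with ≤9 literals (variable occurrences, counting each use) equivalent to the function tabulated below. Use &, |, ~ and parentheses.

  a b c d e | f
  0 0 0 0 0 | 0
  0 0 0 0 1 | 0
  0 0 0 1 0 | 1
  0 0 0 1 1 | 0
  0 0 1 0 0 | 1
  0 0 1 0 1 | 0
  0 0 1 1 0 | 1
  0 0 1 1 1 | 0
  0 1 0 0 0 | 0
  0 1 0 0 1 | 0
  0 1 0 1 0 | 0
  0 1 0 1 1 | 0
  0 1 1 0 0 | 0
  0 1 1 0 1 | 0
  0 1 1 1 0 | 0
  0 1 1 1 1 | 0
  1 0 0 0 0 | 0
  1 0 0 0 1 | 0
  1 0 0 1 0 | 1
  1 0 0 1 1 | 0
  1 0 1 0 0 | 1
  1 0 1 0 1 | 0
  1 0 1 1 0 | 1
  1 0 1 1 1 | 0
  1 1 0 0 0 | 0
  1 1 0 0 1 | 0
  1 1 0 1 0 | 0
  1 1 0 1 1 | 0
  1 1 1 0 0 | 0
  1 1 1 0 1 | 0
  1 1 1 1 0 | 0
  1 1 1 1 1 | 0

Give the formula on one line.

(((d | c) & ~b) & ((~a & (a | (~d & ~c))) | ~e))

  (d | c) = 00111111001111110011111100111111
  ~b = 11111111000000001111111100000000
  ((d | c) & ~b) = 00111111000000000011111100000000
  ~a = 11111111111111110000000000000000
  ~d = 11001100110011001100110011001100
  ~c = 11110000111100001111000011110000
  (~d & ~c) = 11000000110000001100000011000000
  (a | (~d & ~c)) = 11000000110000001111111111111111
  (~a & (a | (~d & ~c))) = 11000000110000000000000000000000
  ~e = 10101010101010101010101010101010
  ((~a & (a | (~d & ~c))) | ~e) = 11101010111010101010101010101010
  (((d | c) & ~b) & ((~a & (a | (~d & ~c))) | ~e)) = 00101010000000000010101000000000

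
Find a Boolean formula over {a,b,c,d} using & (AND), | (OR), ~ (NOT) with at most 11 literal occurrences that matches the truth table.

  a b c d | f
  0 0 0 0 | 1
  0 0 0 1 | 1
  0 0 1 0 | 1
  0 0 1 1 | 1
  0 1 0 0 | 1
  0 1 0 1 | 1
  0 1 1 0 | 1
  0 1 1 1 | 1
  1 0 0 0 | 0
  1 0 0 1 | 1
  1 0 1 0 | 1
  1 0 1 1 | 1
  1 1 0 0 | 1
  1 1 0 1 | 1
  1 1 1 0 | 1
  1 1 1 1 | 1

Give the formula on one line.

((((a & b) & ~d) | d) | ((b | c) | (~a | c)))

  (a & b) = 0000000000001111
  ~d = 1010101010101010
  ((a & b) & ~d) = 0000000000001010
  (((a & b) & ~d) | d) = 0101010101011111
  (b | c) = 0011111100111111
  ~a = 1111111100000000
  (~a | c) = 1111111100110011
  ((b | c) | (~a | c)) = 1111111100111111
  ((((a & b) & ~d) | d) | ((b | c) | (~a | c))) = 1111111101111111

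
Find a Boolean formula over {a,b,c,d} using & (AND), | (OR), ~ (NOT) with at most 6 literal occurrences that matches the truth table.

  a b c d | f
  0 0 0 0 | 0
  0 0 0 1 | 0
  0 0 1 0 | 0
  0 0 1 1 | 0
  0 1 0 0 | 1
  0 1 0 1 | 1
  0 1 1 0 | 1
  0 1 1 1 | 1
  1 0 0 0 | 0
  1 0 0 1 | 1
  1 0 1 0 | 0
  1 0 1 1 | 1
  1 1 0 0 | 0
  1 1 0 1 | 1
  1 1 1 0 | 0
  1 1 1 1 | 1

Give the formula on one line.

  ~a = 1111111100000000
  (~a & b) = 0000111100000000
  (d & a) = 0000000001010101
  ((~a & b) | (d & a)) = 0000111101010101

((~a & b) | (d & a))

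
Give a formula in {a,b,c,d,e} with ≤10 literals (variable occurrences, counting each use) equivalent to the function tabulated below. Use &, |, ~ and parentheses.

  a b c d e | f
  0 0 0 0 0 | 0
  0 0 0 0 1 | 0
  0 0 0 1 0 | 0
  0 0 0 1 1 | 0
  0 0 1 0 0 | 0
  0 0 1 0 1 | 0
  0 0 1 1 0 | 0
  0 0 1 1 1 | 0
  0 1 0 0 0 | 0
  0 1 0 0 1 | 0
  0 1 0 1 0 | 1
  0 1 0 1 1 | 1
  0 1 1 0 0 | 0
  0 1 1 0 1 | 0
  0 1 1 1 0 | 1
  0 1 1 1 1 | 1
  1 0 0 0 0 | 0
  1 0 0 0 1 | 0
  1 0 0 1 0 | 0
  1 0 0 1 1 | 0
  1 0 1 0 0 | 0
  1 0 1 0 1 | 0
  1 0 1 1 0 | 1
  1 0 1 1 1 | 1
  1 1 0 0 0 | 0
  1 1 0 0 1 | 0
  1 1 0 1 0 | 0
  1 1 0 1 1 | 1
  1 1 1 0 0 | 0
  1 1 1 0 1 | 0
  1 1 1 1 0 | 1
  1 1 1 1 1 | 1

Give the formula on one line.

(((d | c) & (((d & a) & c) | ((~a | e) & b))) & d)

  (d | c) = 00111111001111110011111100111111
  (d & a) = 00000000000000000011001100110011
  ((d & a) & c) = 00000000000000000000001100000011
  ~a = 11111111111111110000000000000000
  (~a | e) = 11111111111111110101010101010101
  ((~a | e) & b) = 00000000111111110000000001010101
  (((d & a) & c) | ((~a | e) & b)) = 00000000111111110000001101010111
  ((d | c) & (((d & a) & c) | ((~a | e) & b))) = 00000000001111110000001100010111
  (((d | c) & (((d & a) & c) | ((~a | e) & b))) & d) = 00000000001100110000001100010011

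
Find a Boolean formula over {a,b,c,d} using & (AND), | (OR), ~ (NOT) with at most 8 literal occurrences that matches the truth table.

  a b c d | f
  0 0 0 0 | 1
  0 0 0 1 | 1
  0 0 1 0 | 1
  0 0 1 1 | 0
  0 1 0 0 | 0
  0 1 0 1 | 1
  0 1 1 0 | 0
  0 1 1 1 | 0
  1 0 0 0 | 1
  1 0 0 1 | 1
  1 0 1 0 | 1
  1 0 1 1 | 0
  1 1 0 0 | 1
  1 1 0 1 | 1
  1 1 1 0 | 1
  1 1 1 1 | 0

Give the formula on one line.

(((~b | a) | (d & b)) & (~c | ~d))

  ~b = 1111000011110000
  (~b | a) = 1111000011111111
  (d & b) = 0000010100000101
  ((~b | a) | (d & b)) = 1111010111111111
  ~c = 1100110011001100
  ~d = 1010101010101010
  (~c | ~d) = 1110111011101110
  (((~b | a) | (d & b)) & (~c | ~d)) = 1110010011101110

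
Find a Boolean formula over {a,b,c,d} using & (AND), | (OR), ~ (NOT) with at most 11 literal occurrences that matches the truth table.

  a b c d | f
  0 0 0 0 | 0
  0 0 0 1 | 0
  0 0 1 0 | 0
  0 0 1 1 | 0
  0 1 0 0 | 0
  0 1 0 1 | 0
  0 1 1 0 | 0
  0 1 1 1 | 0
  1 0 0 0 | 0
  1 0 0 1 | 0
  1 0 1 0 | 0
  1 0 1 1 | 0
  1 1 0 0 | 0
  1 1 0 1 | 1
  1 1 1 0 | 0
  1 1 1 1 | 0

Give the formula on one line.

(a & ((~c & d) & ((~b | (~a | (b & d))) & b)))

  ~c = 1100110011001100
  (~c & d) = 0100010001000100
  ~b = 1111000011110000
  ~a = 1111111100000000
  (b & d) = 0000010100000101
  (~a | (b & d)) = 1111111100000101
  (~b | (~a | (b & d))) = 1111111111110101
  ((~b | (~a | (b & d))) & b) = 0000111100000101
  ((~c & d) & ((~b | (~a | (b & d))) & b)) = 0000010000000100
  (a & ((~c & d) & ((~b | (~a | (b & d))) & b))) = 0000000000000100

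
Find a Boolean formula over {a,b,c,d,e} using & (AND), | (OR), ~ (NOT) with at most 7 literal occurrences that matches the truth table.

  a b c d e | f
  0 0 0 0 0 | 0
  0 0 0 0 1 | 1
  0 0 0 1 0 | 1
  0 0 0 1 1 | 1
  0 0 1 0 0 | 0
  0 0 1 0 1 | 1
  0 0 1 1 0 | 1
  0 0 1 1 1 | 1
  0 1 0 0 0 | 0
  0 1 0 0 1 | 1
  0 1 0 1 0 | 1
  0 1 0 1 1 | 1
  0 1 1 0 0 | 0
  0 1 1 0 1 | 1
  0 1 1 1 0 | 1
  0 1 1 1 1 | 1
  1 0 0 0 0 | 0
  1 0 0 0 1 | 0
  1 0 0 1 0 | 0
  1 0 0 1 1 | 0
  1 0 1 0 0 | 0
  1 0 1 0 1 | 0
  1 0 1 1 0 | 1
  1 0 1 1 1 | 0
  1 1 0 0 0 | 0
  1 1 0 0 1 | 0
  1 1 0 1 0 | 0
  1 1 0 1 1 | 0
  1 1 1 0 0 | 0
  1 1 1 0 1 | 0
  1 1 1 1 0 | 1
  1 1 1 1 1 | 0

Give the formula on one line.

  ~a = 11111111111111110000000000000000
  ~e = 10101010101010101010101010101010
  (~e & c) = 00001010000010100000101000001010
  (a & (~e & c)) = 00000000000000000000101000001010
  (~a | (a & (~e & c))) = 11111111111111110000101000001010
  (~e & d) = 00100010001000100010001000100010
  ((~e & d) | e) = 01110111011101110111011101110111
  ((~a | (a & (~e & c))) & ((~e & d) | e)) = 01110111011101110000001000000010

((~a | (a & (~e & c))) & ((~e & d) | e))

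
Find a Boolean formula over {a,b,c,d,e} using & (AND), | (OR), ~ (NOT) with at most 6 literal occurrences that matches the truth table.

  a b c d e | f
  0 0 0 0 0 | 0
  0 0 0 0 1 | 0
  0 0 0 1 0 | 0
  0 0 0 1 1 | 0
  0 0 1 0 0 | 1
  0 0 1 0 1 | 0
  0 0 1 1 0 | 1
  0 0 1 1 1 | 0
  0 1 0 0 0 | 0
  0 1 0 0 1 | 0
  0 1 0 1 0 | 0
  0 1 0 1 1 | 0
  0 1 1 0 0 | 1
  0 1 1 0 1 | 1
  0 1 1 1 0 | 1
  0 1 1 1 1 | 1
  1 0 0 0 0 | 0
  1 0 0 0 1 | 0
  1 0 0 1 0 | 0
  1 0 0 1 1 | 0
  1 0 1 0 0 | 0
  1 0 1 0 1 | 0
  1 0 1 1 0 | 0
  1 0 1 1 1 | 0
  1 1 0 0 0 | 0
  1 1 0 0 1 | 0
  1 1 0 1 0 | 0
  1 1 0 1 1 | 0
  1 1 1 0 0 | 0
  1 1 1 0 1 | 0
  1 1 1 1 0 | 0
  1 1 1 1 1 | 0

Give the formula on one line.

  (b & e) = 00000000010101010000000001010101
  ~e = 10101010101010101010101010101010
  ((b & e) | ~e) = 10101010111111111010101011111111
  ~a = 11111111111111110000000000000000
  (~a & c) = 00001111000011110000000000000000
  (((b & e) | ~e) & (~a & c)) = 00001010000011110000000000000000

(((b & e) | ~e) & (~a & c))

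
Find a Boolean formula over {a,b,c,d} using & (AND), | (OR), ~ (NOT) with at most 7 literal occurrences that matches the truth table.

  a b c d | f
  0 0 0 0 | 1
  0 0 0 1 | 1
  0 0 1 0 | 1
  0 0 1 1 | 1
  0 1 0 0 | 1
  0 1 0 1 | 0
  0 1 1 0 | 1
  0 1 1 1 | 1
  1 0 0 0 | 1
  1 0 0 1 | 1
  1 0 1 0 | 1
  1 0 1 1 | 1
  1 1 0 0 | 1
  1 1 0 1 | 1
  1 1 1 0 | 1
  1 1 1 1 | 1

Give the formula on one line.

(((c & ~a) & (~a & d)) | (a | (~d | ~b)))

  ~a = 1111111100000000
  (c & ~a) = 0011001100000000
  (~a & d) = 0101010100000000
  ((c & ~a) & (~a & d)) = 0001000100000000
  ~d = 1010101010101010
  ~b = 1111000011110000
  (~d | ~b) = 1111101011111010
  (a | (~d | ~b)) = 1111101011111111
  (((c & ~a) & (~a & d)) | (a | (~d | ~b))) = 1111101111111111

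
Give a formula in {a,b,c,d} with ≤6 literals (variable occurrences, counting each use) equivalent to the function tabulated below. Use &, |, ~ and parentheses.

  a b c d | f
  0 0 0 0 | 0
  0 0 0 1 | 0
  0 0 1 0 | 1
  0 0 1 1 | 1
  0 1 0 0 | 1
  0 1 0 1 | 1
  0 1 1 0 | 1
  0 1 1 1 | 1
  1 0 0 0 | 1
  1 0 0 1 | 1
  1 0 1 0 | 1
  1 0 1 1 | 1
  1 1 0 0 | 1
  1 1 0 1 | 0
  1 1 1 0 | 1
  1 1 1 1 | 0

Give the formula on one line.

(((~b | ~d) & (c | a)) | (b & ~a))

  ~b = 1111000011110000
  ~d = 1010101010101010
  (~b | ~d) = 1111101011111010
  (c | a) = 0011001111111111
  ((~b | ~d) & (c | a)) = 0011001011111010
  ~a = 1111111100000000
  (b & ~a) = 0000111100000000
  (((~b | ~d) & (c | a)) | (b & ~a)) = 0011111111111010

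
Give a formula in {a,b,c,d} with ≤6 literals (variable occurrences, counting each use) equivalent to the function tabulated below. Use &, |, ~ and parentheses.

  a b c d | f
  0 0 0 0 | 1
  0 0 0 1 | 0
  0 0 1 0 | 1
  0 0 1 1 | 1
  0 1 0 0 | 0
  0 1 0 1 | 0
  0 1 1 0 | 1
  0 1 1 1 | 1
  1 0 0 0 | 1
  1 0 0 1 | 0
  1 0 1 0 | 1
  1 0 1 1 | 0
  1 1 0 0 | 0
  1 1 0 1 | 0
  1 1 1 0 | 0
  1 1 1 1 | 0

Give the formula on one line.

((~a & c) | (~d & ~b))

  ~a = 1111111100000000
  (~a & c) = 0011001100000000
  ~d = 1010101010101010
  ~b = 1111000011110000
  (~d & ~b) = 1010000010100000
  ((~a & c) | (~d & ~b)) = 1011001110100000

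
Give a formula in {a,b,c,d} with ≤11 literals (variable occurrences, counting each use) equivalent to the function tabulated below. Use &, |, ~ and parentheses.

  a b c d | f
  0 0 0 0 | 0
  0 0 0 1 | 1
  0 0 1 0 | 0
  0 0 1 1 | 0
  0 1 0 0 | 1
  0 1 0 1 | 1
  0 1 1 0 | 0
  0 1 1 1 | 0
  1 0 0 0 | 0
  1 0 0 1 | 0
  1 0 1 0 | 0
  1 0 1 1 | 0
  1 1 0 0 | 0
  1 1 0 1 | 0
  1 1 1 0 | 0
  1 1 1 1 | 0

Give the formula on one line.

(((~a & (b | c)) | ((a | (~b | c)) & (d & ~a))) & ~c)

  ~a = 1111111100000000
  (b | c) = 0011111100111111
  (~a & (b | c)) = 0011111100000000
  ~b = 1111000011110000
  (~b | c) = 1111001111110011
  (a | (~b | c)) = 1111001111111111
  (d & ~a) = 0101010100000000
  ((a | (~b | c)) & (d & ~a)) = 0101000100000000
  ((~a & (b | c)) | ((a | (~b | c)) & (d & ~a))) = 0111111100000000
  ~c = 1100110011001100
  (((~a & (b | c)) | ((a | (~b | c)) & (d & ~a))) & ~c) = 0100110000000000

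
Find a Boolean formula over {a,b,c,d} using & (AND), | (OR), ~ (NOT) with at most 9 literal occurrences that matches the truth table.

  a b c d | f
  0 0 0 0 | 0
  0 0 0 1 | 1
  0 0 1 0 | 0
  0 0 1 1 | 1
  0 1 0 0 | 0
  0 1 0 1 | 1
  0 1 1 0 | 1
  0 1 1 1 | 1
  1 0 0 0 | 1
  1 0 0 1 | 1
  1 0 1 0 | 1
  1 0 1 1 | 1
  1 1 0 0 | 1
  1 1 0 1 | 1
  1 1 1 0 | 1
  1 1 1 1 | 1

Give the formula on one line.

((((b & c) | (d & ~b)) | a) | ((b & d) & ~a))

  (b & c) = 0000001100000011
  ~b = 1111000011110000
  (d & ~b) = 0101000001010000
  ((b & c) | (d & ~b)) = 0101001101010011
  (((b & c) | (d & ~b)) | a) = 0101001111111111
  (b & d) = 0000010100000101
  ~a = 1111111100000000
  ((b & d) & ~a) = 0000010100000000
  ((((b & c) | (d & ~b)) | a) | ((b & d) & ~a)) = 0101011111111111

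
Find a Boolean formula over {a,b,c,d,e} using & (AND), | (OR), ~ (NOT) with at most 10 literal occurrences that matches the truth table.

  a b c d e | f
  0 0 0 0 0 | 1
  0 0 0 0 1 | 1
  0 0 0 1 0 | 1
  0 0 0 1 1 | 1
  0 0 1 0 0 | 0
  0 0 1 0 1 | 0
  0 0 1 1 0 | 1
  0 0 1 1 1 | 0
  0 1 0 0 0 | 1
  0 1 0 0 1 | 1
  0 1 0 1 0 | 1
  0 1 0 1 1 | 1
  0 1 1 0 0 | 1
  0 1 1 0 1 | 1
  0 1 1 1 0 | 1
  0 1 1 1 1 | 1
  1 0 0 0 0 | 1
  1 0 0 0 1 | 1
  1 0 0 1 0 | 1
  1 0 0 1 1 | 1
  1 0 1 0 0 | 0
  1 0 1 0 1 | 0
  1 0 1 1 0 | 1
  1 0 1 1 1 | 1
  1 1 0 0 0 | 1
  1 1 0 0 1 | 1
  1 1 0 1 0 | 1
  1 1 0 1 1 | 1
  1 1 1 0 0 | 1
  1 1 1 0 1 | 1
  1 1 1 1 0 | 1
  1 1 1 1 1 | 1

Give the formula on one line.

((~c | b) | (d & ((~e | (a | (b & (e & c)))) & c)))

  ~c = 11110000111100001111000011110000
  (~c | b) = 11110000111111111111000011111111
  ~e = 10101010101010101010101010101010
  (e & c) = 00000101000001010000010100000101
  (b & (e & c)) = 00000000000001010000000000000101
  (a | (b & (e & c))) = 00000000000001011111111111111111
  (~e | (a | (b & (e & c)))) = 10101010101011111111111111111111
  ((~e | (a | (b & (e & c)))) & c) = 00001010000011110000111100001111
  (d & ((~e | (a | (b & (e & c)))) & c)) = 00000010000000110000001100000011
  ((~c | b) | (d & ((~e | (a | (b & (e & c)))) & c))) = 11110010111111111111001111111111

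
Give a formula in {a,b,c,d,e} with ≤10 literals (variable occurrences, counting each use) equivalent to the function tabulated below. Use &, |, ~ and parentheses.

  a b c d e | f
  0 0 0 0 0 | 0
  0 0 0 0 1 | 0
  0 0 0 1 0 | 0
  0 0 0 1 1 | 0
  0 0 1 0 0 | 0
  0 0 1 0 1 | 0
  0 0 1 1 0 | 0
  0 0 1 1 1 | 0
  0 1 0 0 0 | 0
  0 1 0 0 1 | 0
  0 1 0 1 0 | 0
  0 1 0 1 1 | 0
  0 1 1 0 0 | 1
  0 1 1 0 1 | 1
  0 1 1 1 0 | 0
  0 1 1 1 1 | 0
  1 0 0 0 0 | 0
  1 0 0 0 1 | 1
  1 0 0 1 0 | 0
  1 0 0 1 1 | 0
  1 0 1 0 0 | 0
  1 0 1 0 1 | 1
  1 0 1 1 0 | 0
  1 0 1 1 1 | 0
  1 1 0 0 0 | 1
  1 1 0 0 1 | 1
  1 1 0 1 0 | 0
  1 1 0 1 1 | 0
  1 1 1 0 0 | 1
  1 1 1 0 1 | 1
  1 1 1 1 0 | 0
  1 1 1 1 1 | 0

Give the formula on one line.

(((b & c) | (a & (b | (e | d)))) & ~d)

  (b & c) = 00000000000011110000000000001111
  (e | d) = 01110111011101110111011101110111
  (b | (e | d)) = 01110111111111110111011111111111
  (a & (b | (e | d))) = 00000000000000000111011111111111
  ((b & c) | (a & (b | (e | d)))) = 00000000000011110111011111111111
  ~d = 11001100110011001100110011001100
  (((b & c) | (a & (b | (e | d)))) & ~d) = 00000000000011000100010011001100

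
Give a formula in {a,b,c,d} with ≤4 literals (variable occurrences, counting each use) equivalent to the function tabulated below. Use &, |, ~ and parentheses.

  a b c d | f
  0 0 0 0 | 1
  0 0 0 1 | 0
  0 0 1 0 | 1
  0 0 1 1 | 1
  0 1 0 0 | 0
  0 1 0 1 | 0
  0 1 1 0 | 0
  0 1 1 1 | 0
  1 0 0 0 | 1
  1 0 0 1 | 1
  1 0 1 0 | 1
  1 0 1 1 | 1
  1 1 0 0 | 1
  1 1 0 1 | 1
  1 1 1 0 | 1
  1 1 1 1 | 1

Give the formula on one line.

(a | ((~d | c) & ~b))

  ~d = 1010101010101010
  (~d | c) = 1011101110111011
  ~b = 1111000011110000
  ((~d | c) & ~b) = 1011000010110000
  (a | ((~d | c) & ~b)) = 1011000011111111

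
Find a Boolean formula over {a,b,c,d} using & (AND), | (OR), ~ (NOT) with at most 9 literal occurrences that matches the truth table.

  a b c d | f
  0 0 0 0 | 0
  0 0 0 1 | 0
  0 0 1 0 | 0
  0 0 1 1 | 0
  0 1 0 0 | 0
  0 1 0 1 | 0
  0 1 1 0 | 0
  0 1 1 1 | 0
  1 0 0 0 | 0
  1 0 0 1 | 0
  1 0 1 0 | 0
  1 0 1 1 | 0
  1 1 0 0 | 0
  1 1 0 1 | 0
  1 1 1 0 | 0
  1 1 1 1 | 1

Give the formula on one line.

(((c & (~b | (d & a))) & d) & ((~c | a) & (b | ~c)))

  ~b = 1111000011110000
  (d & a) = 0000000001010101
  (~b | (d & a)) = 1111000011110101
  (c & (~b | (d & a))) = 0011000000110001
  ((c & (~b | (d & a))) & d) = 0001000000010001
  ~c = 1100110011001100
  (~c | a) = 1100110011111111
  (b | ~c) = 1100111111001111
  ((~c | a) & (b | ~c)) = 1100110011001111
  (((c & (~b | (d & a))) & d) & ((~c | a) & (b | ~c))) = 0000000000000001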